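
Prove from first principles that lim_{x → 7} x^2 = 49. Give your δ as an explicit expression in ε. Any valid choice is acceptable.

Fix ε > 0. We seek δ > 0 with 0 < |x − 7| < δ ⇒ |x^2 − 49| < ε.
Factor: x^2 − 49 = (x − 7)(x + 7), so |x^2 − 49| = |x − 7|·|x + 7|.
Impose δ ≤ 2 so that |x| < 9; then |x + 7| ≤ 16.
Hence |x^2 − 49| ≤ 16|x − 7|, which is < ε once |x − 7| < ε/16.
Take δ = min(2, ε/16). If 0 < |x − 7| < δ then both bounds hold and |x^2 − 49| ≤ 16|x − 7| < 16·(ε/16) = ε.

δ = min(2, ε/16)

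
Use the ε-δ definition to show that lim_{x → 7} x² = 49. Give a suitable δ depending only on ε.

δ = min(2, ε/16)

Suppose ε > 0. We seek δ > 0 with 0 < |x − 7| < δ ⇒ |x² − 49| < ε.
Factor: x² − 49 = (x − 7)(x + 7), so |x² − 49| = |x − 7|·|x + 7|.
Impose δ ≤ 2 so that |x| < 9; then |x + 7| ≤ 16.
Hence |x² − 49| ≤ 16|x − 7|, which is < ε once |x − 7| < ε/16.
Take δ = min(2, ε/16). If 0 < |x − 7| < δ then both bounds hold and |x² − 49| ≤ 16|x − 7| < 16·(ε/16) = ε.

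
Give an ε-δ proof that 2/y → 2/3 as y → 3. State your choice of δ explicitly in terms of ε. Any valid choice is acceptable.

Let ε > 0 be given. We seek δ > 0 such that 0 < |y − 3| < δ implies |2/y − (2/3)| < ε.
|2/y − (2/3)| = 2·|3 − y|/(3·|y|) = 2|y − 3|/(3|y|).
Restrict δ ≤ 3/2. Then |y − 3| < 3/2 gives |y| > 3/2, so 3|y| > 9/2.
Then |2/y − (2/3)| < 2|y − 3|/(9/2), which is < ε when |y − 3| < (9/4)ε.
Take δ = min(3/2, (9/4)ε). Then 0 < |y − 3| < δ gives both |y − 3| < 3/2 and |y − 3| < (9/4)ε, so |2/y − (2/3)| < ε.

δ = min(3/2, (9/4)ε)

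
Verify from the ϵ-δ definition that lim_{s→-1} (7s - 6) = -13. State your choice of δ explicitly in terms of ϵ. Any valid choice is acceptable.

Fix ϵ > 0. We need δ > 0 so that 0 < |s + 1| < δ implies |(7s - 6) + 13| < ϵ.
|(7s - 6) + 13| = |7s + 7| = 7|s + 1|.
So 7|s + 1| < ϵ exactly when |s + 1| < ϵ/7.
Choosing δ = ϵ/7 gives |(7s - 6) + 13| = 7|s + 1| < ϵ whenever |s + 1| < δ.

δ = ϵ/7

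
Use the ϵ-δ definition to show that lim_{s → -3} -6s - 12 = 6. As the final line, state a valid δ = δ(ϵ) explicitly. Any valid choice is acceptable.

δ = ϵ/6

Fix ϵ > 0. We need δ > 0 so that 0 < |s + 3| < δ implies |(-6s - 12) − 6| < ϵ.
|(-6s - 12) − 6| = |-6s - 18| = 6|s + 3|.
So 6|s + 3| < ϵ exactly when |s + 3| < ϵ/6.
Choosing δ = ϵ/6 gives |(-6s - 12) − 6| = 6|s + 3| < ϵ whenever |s + 3| < δ.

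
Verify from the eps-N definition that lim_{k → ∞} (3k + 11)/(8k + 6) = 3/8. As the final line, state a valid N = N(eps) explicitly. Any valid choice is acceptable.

N = (35/32)/eps

Fix eps > 0. For k ≥ 1, |(3k + 11)/(8k + 6) − (3/8)| = |70|/(8(8k + 6)) = 70/(8(8k + 6)).
Since 8k + 6 ≥ 8k for k ≥ 1, this is ≤ 70/(8·8k) = (35/32)/k.
So |(3k + 11)/(8k + 6) − (3/8)| < eps whenever k > (35/32)/eps.
Take N = (35/32)/eps. If k > N then |(3k + 11)/(8k + 6) − (3/8)| ≤ (35/32)/k < eps.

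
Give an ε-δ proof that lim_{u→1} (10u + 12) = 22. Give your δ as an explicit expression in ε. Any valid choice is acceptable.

δ = ε/10

Fix ε > 0. We need δ > 0 so that 0 < |u − 1| < δ implies |(10u + 12) − 22| < ε.
|(10u + 12) − 22| = |10u - 10| = 10|u − 1|.
So 10|u − 1| < ε exactly when |u − 1| < ε/10.
Choosing δ = ε/10 gives |(10u + 12) − 22| = 10|u − 1| < ε whenever |u − 1| < δ.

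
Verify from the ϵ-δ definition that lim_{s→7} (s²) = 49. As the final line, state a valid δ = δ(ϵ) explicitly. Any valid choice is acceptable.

δ = min(1, ϵ/15)

Let ϵ > 0 be given. We seek δ > 0 with 0 < |s − 7| < δ ⇒ |s² − 49| < ϵ.
Factor: s² − 49 = (s − 7)(s + 7), so |s² − 49| = |s − 7|·|s + 7|.
Restrict δ ≤ 1. Then |s − 7| < 1 gives |s| < 8, so by the triangle inequality |s + 7| ≤ 8 + 7 = 15.
Hence |s² − 49| ≤ 15|s − 7|, which is < ϵ once |s − 7| < ϵ/15.
Take δ = min(1, ϵ/15). If 0 < |s − 7| < δ then both bounds hold and |s² − 49| ≤ 15|s − 7| < 15·(ϵ/15) = ϵ.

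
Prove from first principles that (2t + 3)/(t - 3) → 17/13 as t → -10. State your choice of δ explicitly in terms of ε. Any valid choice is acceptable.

Suppose ε > 0. We want δ > 0 with 0 < |t + 10| < δ ⇒ |(2t + 3)/(t - 3) − (17/13)| < ε.
Combining over a common denominator, (2t + 3)/(t - 3) − (17/13) = [(2t + 3)·(-13) − (-17)·(t - 3)] / [(-13)·(t - 3)] = -9(t + 10) / ((-13)(t - 3)).
So |(2t + 3)/(t - 3) − (17/13)| = 9|t + 10| / (13·|t − 3|).
Require δ ≤ 13/2, so |t − 3| ≥ |-13| − |t + 10| > 13 − 13/2 = 13/2.
Hence |(2t + 3)/(t - 3) − (17/13)| < 9|t + 10|/(13·(13/2)) = (18/169)|t + 10|, which is < ε once |t + 10| < (169/18)ε.
Take δ = min(13/2, (169/18)ε). Then 0 < |t + 10| < δ forces both bounds, so |(2t + 3)/(t - 3) − (17/13)| < ε.

δ = min(13/2, (169/18)ε)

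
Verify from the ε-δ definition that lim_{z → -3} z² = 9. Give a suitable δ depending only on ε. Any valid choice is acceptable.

Fix ε > 0. We seek δ > 0 with 0 < |z + 3| < δ ⇒ |z² − 9| < ε.
Factor: z² − 9 = (z + 3)(z - 3), so |z² − 9| = |z + 3|·|z - 3|.
Impose δ ≤ 1 so that |z| < 4; then |z - 3| ≤ 7.
Hence |z² − 9| ≤ 7|z + 3|, which is < ε once |z + 3| < ε/7.
Take δ = min(1, ε/7). If 0 < |z + 3| < δ then both bounds hold and |z² − 9| ≤ 7|z + 3| < 7·(ε/7) = ε.

δ = min(1, ε/7)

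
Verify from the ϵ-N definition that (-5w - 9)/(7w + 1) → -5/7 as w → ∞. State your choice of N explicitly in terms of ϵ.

Fix ϵ > 0. We seek N > 0 such that w > N implies |(-5w - 9)/(7w + 1) + 5/7| < ϵ.
(-5w - 9)/(7w + 1) + 5/7 = (7(-5w - 9) − (-5)(7w + 1)) / (7(7w + 1)) = -58/(7(7w + 1)).
For w > 0 we have 7w + 1 > 7w, so |(-5w - 9)/(7w + 1) + 5/7| = 58/(7(7w + 1)) < 58/(7·7w) = (58/49)/w.
Thus |(-5w - 9)/(7w + 1) + 5/7| < ϵ whenever w > (58/49)/ϵ.
Take N = (58/49)/ϵ. If w > N then |(-5w - 9)/(7w + 1) + 5/7| < (58/49)/w < ϵ.

N = (58/49)/ϵ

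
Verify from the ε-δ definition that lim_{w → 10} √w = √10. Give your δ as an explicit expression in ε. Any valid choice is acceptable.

Let ε > 0. We want δ > 0 such that 0 < |w − 10| < δ implies |√w − √10| < ε.
Rationalise: √w − √10 = (w − 10)/(√w + √10), so |√w − √10| = |w − 10|/(√w + √10).
Restrict δ ≤ 10 so that |w − 10| < 10 forces w > 0, and then √w + √10 > √10.
Hence |√w − √10| < |w − 10|/√10, which is < ε once |w − 10| < √10·ε.
Take δ = min(10, √10·ε). If 0 < |w − 10| < δ then w > 0 and |√w − √10| < |w − 10|/√10 < ε.

δ = min(10, √10·ε)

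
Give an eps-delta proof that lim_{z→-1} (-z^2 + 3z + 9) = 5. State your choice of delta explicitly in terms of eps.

Fix eps > 0. We want delta > 0 such that 0 < |z + 1| < delta implies |(-z^2 + 3z + 9) − 5| < eps.
(-z^2 + 3z + 9) − 5 = -z^2 + 3z + 4 = (z + 1)(-z + 4).
So |(-z^2 + 3z + 9) − 5| = |z + 1|·|-z + 4|.
Require delta ≤ 2. Then |z + 1| < 2 gives |z| < 3, and by the triangle inequality |-z + 4| ≤ 3 + 4 = 7.
Hence |(-z^2 + 3z + 9) − 5| ≤ 7|z + 1| < eps provided |z + 1| < eps/7.
Choosing delta = min(2, eps/7) ensures both conditions, hence |(-z^2 + 3z + 9) − 5| < eps.

delta = min(2, eps/7)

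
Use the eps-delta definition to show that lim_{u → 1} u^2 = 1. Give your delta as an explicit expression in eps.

Suppose eps > 0. We seek delta > 0 with 0 < |u − 1| < delta ⇒ |u^2 − 1| < eps.
Factor: u^2 − 1 = (u − 1)(u + 1), so |u^2 − 1| = |u − 1|·|u + 1|.
Impose delta ≤ 1 so that |u| < 2; then |u + 1| ≤ 3.
Hence |u^2 − 1| ≤ 3|u − 1|, which is < eps once |u − 1| < eps/3.
Take delta = min(1, eps/3). If 0 < |u − 1| < delta then both bounds hold and |u^2 − 1| ≤ 3|u − 1| < 3·(eps/3) = eps.

delta = min(1, eps/3)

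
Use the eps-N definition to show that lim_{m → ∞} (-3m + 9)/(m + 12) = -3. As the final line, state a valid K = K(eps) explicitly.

Let eps > 0. For m ≥ 1, |(-3m + 9)/(m + 12) + 3| = |45|/((m + 12)) = 45/((m + 12)).
Since m + 12 ≥ m for m ≥ 1, this is ≤ 45/(m) = 45/m.
So |(-3m + 9)/(m + 12) + 3| < eps whenever m > 45/eps.
Take K = 45/eps. If m > K then |(-3m + 9)/(m + 12) + 3| ≤ 45/m < eps.

K = 45/eps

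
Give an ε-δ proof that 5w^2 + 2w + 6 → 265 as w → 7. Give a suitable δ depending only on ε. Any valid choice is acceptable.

Let ε > 0 be given. We want δ > 0 such that 0 < |w − 7| < δ implies |(5w^2 + 2w + 6) − 265| < ε.
(5w^2 + 2w + 6) − 265 = 5w^2 + 2w - 259 = (w − 7)(5w + 37).
So |(5w^2 + 2w + 6) − 265| = |w − 7|·|5w + 37|.
Require δ ≤ 1. Then |w − 7| < 1 gives |w| < 8, and by the triangle inequality |5w + 37| ≤ 5·8 + 37 = 77.
Hence |(5w^2 + 2w + 6) − 265| ≤ 77|w − 7| < ε provided |w − 7| < ε/77.
Take δ = min(1, ε/77). Then 0 < |w − 7| < δ gives both |w − 7| < 1 and |w − 7| < ε/77, so |(5w^2 + 2w + 6) − 265| < ε.

δ = min(1, ε/77)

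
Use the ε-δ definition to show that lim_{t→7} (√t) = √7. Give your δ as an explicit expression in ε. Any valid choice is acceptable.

δ = min(7, √7·ε)

Suppose ε > 0. We want δ > 0 such that 0 < |t − 7| < δ implies |√t − √7| < ε.
Rationalise: √t − √7 = (t − 7)/(√t + √7), so |√t − √7| = |t − 7|/(√t + √7).
Restrict δ ≤ 7 so that |t − 7| < 7 forces t > 0, and then √t + √7 > √7.
Hence |√t − √7| < |t − 7|/√7, which is < ε once |t − 7| < √7·ε.
Take δ = min(7, √7·ε). If 0 < |t − 7| < δ then t > 0 and |√t − √7| < |t − 7|/√7 < ε.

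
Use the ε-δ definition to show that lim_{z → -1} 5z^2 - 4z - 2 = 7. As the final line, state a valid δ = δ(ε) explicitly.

Let ε > 0 be given. We want δ > 0 such that 0 < |z + 1| < δ implies |(5z^2 - 4z - 2) − 7| < ε.
(5z^2 - 4z - 2) − 7 = 5z^2 - 4z - 9 = (z + 1)(5z - 9).
So |(5z^2 - 4z - 2) − 7| = |z + 1|·|5z - 9|.
Assume first that |z + 1| < 1, so |z| < 2. Then |5z - 9| ≤ 5·2 + 9 = 19.
Hence |(5z^2 - 4z - 2) − 7| ≤ 19|z + 1| < ε provided |z + 1| < ε/19.
Take δ = min(1, ε/19). Then 0 < |z + 1| < δ gives both |z + 1| < 1 and |z + 1| < ε/19, so |(5z^2 - 4z - 2) − 7| < ε.

δ = min(1, ε/19)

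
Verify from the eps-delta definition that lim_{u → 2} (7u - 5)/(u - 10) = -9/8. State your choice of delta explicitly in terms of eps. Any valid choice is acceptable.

delta = min(4, (32/65)eps)

Suppose eps > 0. We want delta > 0 with 0 < |u − 2| < delta ⇒ |(7u - 5)/(u - 10) + 9/8| < eps.
Combining over a common denominator, (7u - 5)/(u - 10) + 9/8 = [(7u - 5)·(-8) − 9·(u - 10)] / [(-8)·(u - 10)] = -65(u − 2) / ((-8)(u - 10)).
So |(7u - 5)/(u - 10) + 9/8| = 65|u − 2| / (8·|u − 10|).
Require delta ≤ 4, so |u − 10| ≥ |-8| − |u − 2| > 8 − 4 = 4.
Hence |(7u - 5)/(u - 10) + 9/8| < 65|u − 2|/(8·4) = (65/32)|u − 2|, which is < eps once |u − 2| < (32/65)eps.
Take delta = min(4, (32/65)eps). Then 0 < |u − 2| < delta forces both bounds, so |(7u - 5)/(u - 10) + 9/8| < eps.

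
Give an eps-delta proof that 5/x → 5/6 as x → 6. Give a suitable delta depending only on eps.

Let eps > 0 be given. We seek delta > 0 such that 0 < |x − 6| < delta implies |5/x − (5/6)| < eps.
|5/x − (5/6)| = 5·|6 − x|/(6·|x|) = 5|x − 6|/(6|x|).
Restrict delta ≤ 3. Then |x − 6| < 3 gives |x| > 3, so 6|x| > 18.
Then |5/x − (5/6)| < 5|x − 6|/18, which is < eps when |x − 6| < (18/5)eps.
Take delta = min(3, (18/5)eps). Then 0 < |x − 6| < delta gives both |x − 6| < 3 and |x − 6| < (18/5)eps, so |5/x − (5/6)| < eps.

delta = min(3, (18/5)eps)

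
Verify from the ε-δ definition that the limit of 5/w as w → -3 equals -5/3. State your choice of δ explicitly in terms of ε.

Let ε > 0. We seek δ > 0 such that 0 < |w + 3| < δ implies |5/w + 5/3| < ε.
|5/w + 5/3| = 5·|-3 − w|/(3·|w|) = 5|w + 3|/(3|w|).
Require δ ≤ 3/2 so that |w| > 3 − 3/2 = 3/2, hence 3|w| > 9/2.
Then |5/w + 5/3| < 5|w + 3|/(9/2), which is < ε when |w + 3| < (9/10)ε.
Take δ = min(3/2, (9/10)ε). Then 0 < |w + 3| < δ gives both |w + 3| < 3/2 and |w + 3| < (9/10)ε, so |5/w + 5/3| < ε.

δ = min(3/2, (9/10)ε)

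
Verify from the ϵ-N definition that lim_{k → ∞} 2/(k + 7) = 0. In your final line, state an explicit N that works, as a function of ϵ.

Let ϵ > 0 be given. For k ≥ 1, |2/(k + 7) − 0| = 2/(k + 7) ≤ 2/k.
We need 2/k < ϵ, i.e. k > 2/ϵ.
Take N = 2/ϵ. If k > N then |2/(k + 7)| ≤ 2/k < ϵ.

N = 2/ϵ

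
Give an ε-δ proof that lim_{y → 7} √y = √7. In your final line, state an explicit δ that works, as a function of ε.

δ = min(7, √7·ε)

Suppose ε > 0. We want δ > 0 such that 0 < |y − 7| < δ implies |√y − √7| < ε.
Rationalise: √y − √7 = (y − 7)/(√y + √7), so |√y − √7| = |y − 7|/(√y + √7).
Restrict δ ≤ 7 so that |y − 7| < 7 forces y > 0, and then √y + √7 > √7.
Hence |√y − √7| < |y − 7|/√7, which is < ε once |y − 7| < √7·ε.
Take δ = min(7, √7·ε). If 0 < |y − 7| < δ then y > 0 and |√y − √7| < |y − 7|/√7 < ε.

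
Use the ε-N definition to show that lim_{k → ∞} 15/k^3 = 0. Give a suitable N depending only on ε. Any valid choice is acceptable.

N = (15/ε)^{1/3}

Fix ε > 0. For k ≥ 1, |15/k^3 − 0| = 15/k^3.
15/k^3 < ε ⇔ k^3 > 15/ε ⇔ k > (15/ε)^{1/3}.
Take N = (15/ε)^{1/3}. Then k > N implies 15/k^3 < ε.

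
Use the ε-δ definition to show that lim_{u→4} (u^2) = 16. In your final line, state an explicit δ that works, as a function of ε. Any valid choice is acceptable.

δ = min(1, ε/9)

Let ε > 0. We seek δ > 0 with 0 < |u − 4| < δ ⇒ |u^2 − 16| < ε.
Factor: u^2 − 16 = (u − 4)(u + 4), so |u^2 − 16| = |u − 4|·|u + 4|.
Impose δ ≤ 1 so that |u| < 5; then |u + 4| ≤ 9.
Hence |u^2 − 16| ≤ 9|u − 4|, which is < ε once |u − 4| < ε/9.
Take δ = min(1, ε/9). If 0 < |u − 4| < δ then both bounds hold and |u^2 − 16| ≤ 9|u − 4| < 9·(ε/9) = ε.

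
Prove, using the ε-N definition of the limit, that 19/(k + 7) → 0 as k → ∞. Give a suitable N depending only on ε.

N = 19/ε

Fix ε > 0. For k ≥ 1, |19/(k + 7) − 0| = 19/(k + 7) ≤ 19/k.
We need 19/k < ε, i.e. k > 19/ε.
Take N = 19/ε. If k > N then |19/(k + 7)| ≤ 19/k < ε.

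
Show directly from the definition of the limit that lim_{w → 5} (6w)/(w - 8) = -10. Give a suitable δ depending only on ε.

δ = min(3/2, (3/32)ε)

Fix ε > 0. We want δ > 0 with 0 < |w − 5| < δ ⇒ |(6w)/(w - 8) + 10| < ε.
Combining over a common denominator, (6w)/(w - 8) + 10 = [(6w)·(-3) − 30·(w - 8)] / [(-3)·(w - 8)] = -48(w − 5) / ((-3)(w - 8)).
So |(6w)/(w - 8) + 10| = 48|w − 5| / (3·|w − 8|).
Require δ ≤ 3/2, so |w − 8| ≥ |-3| − |w − 5| > 3 − 3/2 = 3/2.
Hence |(6w)/(w - 8) + 10| < 48|w − 5|/(3·(3/2)) = (32/3)|w − 5|, which is < ε once |w − 5| < (3/32)ε.
Take δ = min(3/2, (3/32)ε). Then 0 < |w − 5| < δ forces both bounds, so |(6w)/(w - 8) + 10| < ε.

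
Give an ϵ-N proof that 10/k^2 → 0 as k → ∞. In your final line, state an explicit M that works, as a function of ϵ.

M = (10/ϵ)^{1/2}

Suppose ϵ > 0. For k ≥ 1, |10/k^2 − 0| = 10/k^2.
10/k^2 < ϵ ⇔ k^2 > 10/ϵ ⇔ k > (10/ϵ)^{1/2}.
Take M = (10/ϵ)^{1/2}. Then k > M implies 10/k^2 < ϵ.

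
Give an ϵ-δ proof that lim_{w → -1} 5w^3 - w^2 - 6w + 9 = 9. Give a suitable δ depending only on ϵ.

δ = min(2, ϵ/63)

Fix ϵ > 0. We want δ > 0 such that 0 < |w + 1| < δ implies |(5w^3 - w^2 - 6w + 9) − 9| < ϵ.
(5w^3 - w^2 - 6w + 9) − 9 = 5w^3 - w^2 - 6w = (w + 1)(5w^2 - 6w).
So |(5w^3 - w^2 - 6w + 9) − 9| = |w + 1|·|5w^2 - 6w|.
Require δ ≤ 2. Then |w + 1| < 2 gives |w| < 3, and by the triangle inequality |5w^2 - 6w| ≤ 5·3^2 + 6·3 = 63.
Hence |(5w^3 - w^2 - 6w + 9) − 9| ≤ 63|w + 1| < ϵ provided |w + 1| < ϵ/63.
Choosing δ = min(2, ϵ/63) ensures both conditions, hence |(5w^3 - w^2 - 6w + 9) − 9| < ϵ.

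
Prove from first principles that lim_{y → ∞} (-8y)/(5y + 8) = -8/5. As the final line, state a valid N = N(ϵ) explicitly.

Fix ϵ > 0. We seek N > 0 such that y > N implies |(-8y)/(5y + 8) + 8/5| < ϵ.
(-8y)/(5y + 8) + 8/5 = (5(-8y) − (-8)(5y + 8)) / (5(5y + 8)) = 64/(5(5y + 8)).
For y > 0 we have 5y + 8 > 5y, so |(-8y)/(5y + 8) + 8/5| = 64/(5(5y + 8)) < 64/(5·5y) = (64/25)/y.
Thus |(-8y)/(5y + 8) + 8/5| < ϵ whenever y > (64/25)/ϵ.
Take N = (64/25)/ϵ. If y > N then |(-8y)/(5y + 8) + 8/5| < (64/25)/y < ϵ.

N = (64/25)/ϵ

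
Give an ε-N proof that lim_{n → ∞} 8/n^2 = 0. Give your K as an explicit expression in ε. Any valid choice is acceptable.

Fix ε > 0. For n ≥ 1, |8/n^2 − 0| = 8/n^2.
8/n^2 < ε ⇔ n^2 > 8/ε ⇔ n > (8/ε)^{1/2}.
Take K = (8/ε)^{1/2}. Then n > K implies 8/n^2 < ε.

K = (8/ε)^{1/2}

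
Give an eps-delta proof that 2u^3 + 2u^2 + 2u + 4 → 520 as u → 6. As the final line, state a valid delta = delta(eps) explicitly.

Suppose eps > 0. We want delta > 0 such that 0 < |u − 6| < delta implies |(2u^3 + 2u^2 + 2u + 4) − 520| < eps.
(2u^3 + 2u^2 + 2u + 4) − 520 = 2u^3 + 2u^2 + 2u - 516 = (u − 6)(2u^2 + 14u + 86).
So |(2u^3 + 2u^2 + 2u + 4) − 520| = |u − 6|·|2u^2 + 14u + 86|.
Assume first that |u − 6| < 1, so |u| < 7. Then |2u^2 + 14u + 86| ≤ 2·7^2 + 14·7 + 86 = 282.
Hence |(2u^3 + 2u^2 + 2u + 4) − 520| ≤ 282|u − 6| < eps provided |u − 6| < eps/282.
Take delta = min(1, eps/282). Then 0 < |u − 6| < delta gives both |u − 6| < 1 and |u − 6| < eps/282, so |(2u^3 + 2u^2 + 2u + 4) − 520| < eps.

delta = min(1, eps/282)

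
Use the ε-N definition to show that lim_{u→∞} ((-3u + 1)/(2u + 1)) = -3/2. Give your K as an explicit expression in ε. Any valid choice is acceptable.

Let ε > 0. We seek K > 0 such that u > K implies |(-3u + 1)/(2u + 1) + 3/2| < ε.
(-3u + 1)/(2u + 1) + 3/2 = (2(-3u + 1) − (-3)(2u + 1)) / (2(2u + 1)) = 5/(2(2u + 1)).
For u > 0 we have 2u + 1 > 2u, so |(-3u + 1)/(2u + 1) + 3/2| = 5/(2(2u + 1)) < 5/(2·2u) = (5/4)/u.
Thus |(-3u + 1)/(2u + 1) + 3/2| < ε whenever u > (5/4)/ε.
Take K = (5/4)/ε. If u > K then |(-3u + 1)/(2u + 1) + 3/2| < (5/4)/u < ε.

K = (5/4)/ε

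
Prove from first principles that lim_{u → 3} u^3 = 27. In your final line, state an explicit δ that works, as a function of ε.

δ = min(1, ε/37)

Let ε > 0. We seek δ > 0 with 0 < |u − 3| < δ ⇒ |u^3 − 27| < ε.
Factor: u^3 − 27 = (u − 3)(u^2 + 3u + 9), so |u^3 − 27| = |u − 3|·|u^2 + 3u + 9|.
Restrict δ ≤ 1. Then |u − 3| < 1 gives |u| < 4, so by the triangle inequality |u^2 + 3u + 9| ≤ 4^2 + 3·4 + 9 = 37.
Hence |u^3 − 27| ≤ 37|u − 3|, which is < ε once |u − 3| < ε/37.
Take δ = min(1, ε/37). If 0 < |u − 3| < δ then both bounds hold and |u^3 − 27| ≤ 37|u − 3| < 37·(ε/37) = ε.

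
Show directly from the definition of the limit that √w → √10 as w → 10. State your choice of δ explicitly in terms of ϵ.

δ = min(10, √10·ϵ)

Let ϵ > 0 be given. We want δ > 0 such that 0 < |w − 10| < δ implies |√w − √10| < ϵ.
Rationalise: √w − √10 = (w − 10)/(√w + √10), so |√w − √10| = |w − 10|/(√w + √10).
Restrict δ ≤ 10 so that |w − 10| < 10 forces w > 0, and then √w + √10 > √10.
Hence |√w − √10| < |w − 10|/√10, which is < ϵ once |w − 10| < √10·ϵ.
Take δ = min(10, √10·ϵ). If 0 < |w − 10| < δ then w > 0 and |√w − √10| < |w − 10|/√10 < ϵ.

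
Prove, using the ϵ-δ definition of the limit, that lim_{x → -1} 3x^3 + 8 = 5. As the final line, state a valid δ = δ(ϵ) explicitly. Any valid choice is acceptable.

Fix ϵ > 0. We want δ > 0 such that 0 < |x + 1| < δ implies |(3x^3 + 8) − 5| < ϵ.
(3x^3 + 8) − 5 = 3x^3 + 3 = (x + 1)(3x^2 - 3x + 3).
So |(3x^3 + 8) − 5| = |x + 1|·|3x^2 - 3x + 3|.
Require δ ≤ 1. Then |x + 1| < 1 gives |x| < 2, and by the triangle inequality |3x^2 - 3x + 3| ≤ 3·2^2 + 3·2 + 3 = 21.
Hence |(3x^3 + 8) − 5| ≤ 21|x + 1| < ϵ provided |x + 1| < ϵ/21.
Choosing δ = min(1, ϵ/21) ensures both conditions, hence |(3x^3 + 8) − 5| < ϵ.

δ = min(1, ϵ/21)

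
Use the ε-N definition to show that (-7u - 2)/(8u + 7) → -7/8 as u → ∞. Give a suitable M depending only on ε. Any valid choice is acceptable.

M = (33/64)/ε

Fix ε > 0. We seek M > 0 such that u > M implies |(-7u - 2)/(8u + 7) + 7/8| < ε.
(-7u - 2)/(8u + 7) + 7/8 = (8(-7u - 2) − (-7)(8u + 7)) / (8(8u + 7)) = 33/(8(8u + 7)).
For u > 0 we have 8u + 7 > 8u, so |(-7u - 2)/(8u + 7) + 7/8| = 33/(8(8u + 7)) < 33/(8·8u) = (33/64)/u.
Thus |(-7u - 2)/(8u + 7) + 7/8| < ε whenever u > (33/64)/ε.
Take M = (33/64)/ε. If u > M then |(-7u - 2)/(8u + 7) + 7/8| < (33/64)/u < ε.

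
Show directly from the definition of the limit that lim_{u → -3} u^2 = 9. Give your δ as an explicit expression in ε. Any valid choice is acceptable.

δ = min(1, ε/7)

Fix ε > 0. We seek δ > 0 with 0 < |u + 3| < δ ⇒ |u^2 − 9| < ε.
Factor: u^2 − 9 = (u + 3)(u - 3), so |u^2 − 9| = |u + 3|·|u - 3|.
Restrict δ ≤ 1. Then |u + 3| < 1 gives |u| < 4, so by the triangle inequality |u - 3| ≤ 4 + 3 = 7.
Hence |u^2 − 9| ≤ 7|u + 3|, which is < ε once |u + 3| < ε/7.
Take δ = min(1, ε/7). If 0 < |u + 3| < δ then both bounds hold and |u^2 − 9| ≤ 7|u + 3| < 7·(ε/7) = ε.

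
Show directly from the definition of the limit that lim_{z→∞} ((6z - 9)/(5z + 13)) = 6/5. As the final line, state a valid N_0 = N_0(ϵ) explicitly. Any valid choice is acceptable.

N_0 = (123/25)/ϵ

Let ϵ > 0 be given. We seek N_0 > 0 such that z > N_0 implies |(6z - 9)/(5z + 13) − (6/5)| < ϵ.
(6z - 9)/(5z + 13) − (6/5) = (5(6z - 9) − 6(5z + 13)) / (5(5z + 13)) = -123/(5(5z + 13)).
For z > 0 we have 5z + 13 > 5z, so |(6z - 9)/(5z + 13) − (6/5)| = 123/(5(5z + 13)) < 123/(5·5z) = (123/25)/z.
Thus |(6z - 9)/(5z + 13) − (6/5)| < ϵ whenever z > (123/25)/ϵ.
Take N_0 = (123/25)/ϵ. If z > N_0 then |(6z - 9)/(5z + 13) − (6/5)| < (123/25)/z < ϵ.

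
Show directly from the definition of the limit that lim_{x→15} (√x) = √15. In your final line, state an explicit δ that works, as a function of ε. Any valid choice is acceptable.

Let ε > 0. We want δ > 0 such that 0 < |x − 15| < δ implies |√x − √15| < ε.
Rationalise: √x − √15 = (x − 15)/(√x + √15), so |√x − √15| = |x − 15|/(√x + √15).
Restrict δ ≤ 15 so that |x − 15| < 15 forces x > 0, and then √x + √15 > √15.
Hence |√x − √15| < |x − 15|/√15, which is < ε once |x − 15| < √15·ε.
Take δ = min(15, √15·ε). If 0 < |x − 15| < δ then x > 0 and |√x − √15| < |x − 15|/√15 < ε.

δ = min(15, √15·ε)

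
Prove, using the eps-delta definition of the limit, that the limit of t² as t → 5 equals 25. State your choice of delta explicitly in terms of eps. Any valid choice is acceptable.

delta = min(1, eps/11)

Let eps > 0 be given. We seek delta > 0 with 0 < |t − 5| < delta ⇒ |t² − 25| < eps.
Factor: t² − 25 = (t − 5)(t + 5), so |t² − 25| = |t − 5|·|t + 5|.
Impose delta ≤ 1 so that |t| < 6; then |t + 5| ≤ 11.
Hence |t² − 25| ≤ 11|t − 5|, which is < eps once |t − 5| < eps/11.
Take delta = min(1, eps/11). If 0 < |t − 5| < delta then both bounds hold and |t² − 25| ≤ 11|t − 5| < 11·(eps/11) = eps.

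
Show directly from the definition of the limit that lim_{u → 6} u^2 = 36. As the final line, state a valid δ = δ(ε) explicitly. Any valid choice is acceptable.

Let ε > 0. We seek δ > 0 with 0 < |u − 6| < δ ⇒ |u^2 − 36| < ε.
Factor: u^2 − 36 = (u − 6)(u + 6), so |u^2 − 36| = |u − 6|·|u + 6|.
Restrict δ ≤ 2. Then |u − 6| < 2 gives |u| < 8, so by the triangle inequality |u + 6| ≤ 8 + 6 = 14.
Hence |u^2 − 36| ≤ 14|u − 6|, which is < ε once |u − 6| < ε/14.
Take δ = min(2, ε/14). If 0 < |u − 6| < δ then both bounds hold and |u^2 − 36| ≤ 14|u − 6| < 14·(ε/14) = ε.

δ = min(2, ε/14)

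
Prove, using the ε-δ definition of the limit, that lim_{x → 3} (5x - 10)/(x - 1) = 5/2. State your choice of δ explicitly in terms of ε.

Let ε > 0. We want δ > 0 with 0 < |x − 3| < δ ⇒ |(5x - 10)/(x - 1) − (5/2)| < ε.
Combining over a common denominator, (5x - 10)/(x - 1) − (5/2) = [(5x - 10)·2 − 5·(x - 1)] / [2·(x - 1)] = 5(x − 3) / (2(x - 1)).
So |(5x - 10)/(x - 1) − (5/2)| = 5|x − 3| / (2·|x − 1|).
Require δ ≤ 1, so |x − 1| ≥ |2| − |x − 3| > 2 − 1 = 1.
Hence |(5x - 10)/(x - 1) − (5/2)| < 5|x − 3|/(2·1) = (5/2)|x − 3|, which is < ε once |x − 3| < (2/5)ε.
Take δ = min(1, (2/5)ε). Then 0 < |x − 3| < δ forces both bounds, so |(5x - 10)/(x - 1) − (5/2)| < ε.

δ = min(1, (2/5)ε)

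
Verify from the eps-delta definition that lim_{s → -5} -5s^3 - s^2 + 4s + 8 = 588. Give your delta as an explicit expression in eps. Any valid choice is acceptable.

Fix eps > 0. We want delta > 0 such that 0 < |s + 5| < delta implies |(-5s^3 - s^2 + 4s + 8) − 588| < eps.
(-5s^3 - s^2 + 4s + 8) − 588 = -5s^3 - s^2 + 4s - 580 = (s + 5)(-5s^2 + 24s - 116).
So |(-5s^3 - s^2 + 4s + 8) − 588| = |s + 5|·|-5s^2 + 24s - 116|.
Assume first that |s + 5| < 2, so |s| < 7. Then |-5s^2 + 24s - 116| ≤ 5·7^2 + 24·7 + 116 = 529.
Hence |(-5s^3 - s^2 + 4s + 8) − 588| ≤ 529|s + 5| < eps provided |s + 5| < eps/529.
Take delta = min(2, eps/529). Then 0 < |s + 5| < delta gives both |s + 5| < 2 and |s + 5| < eps/529, so |(-5s^3 - s^2 + 4s + 8) − 588| < eps.

delta = min(2, eps/529)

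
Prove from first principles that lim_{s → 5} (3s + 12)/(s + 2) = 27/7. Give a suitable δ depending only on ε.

Let ε > 0 be given. We want δ > 0 with 0 < |s − 5| < δ ⇒ |(3s + 12)/(s + 2) − (27/7)| < ε.
Combining over a common denominator, (3s + 12)/(s + 2) − (27/7) = [(3s + 12)·7 − 27·(s + 2)] / [7·(s + 2)] = -6(s − 5) / (7(s + 2)).
So |(3s + 12)/(s + 2) − (27/7)| = 6|s − 5| / (7·|s + 2|).
Restrict δ ≤ 7/2. Then |s − 5| < 7/2 gives |s + 2| = |(s − 5) + 7| ≥ 7 − 7/2 = 7/2.
Hence |(3s + 12)/(s + 2) − (27/7)| < 6|s − 5|/(7·(7/2)) = (12/49)|s − 5|, which is < ε once |s − 5| < (49/12)ε.
Take δ = min(7/2, (49/12)ε). Then 0 < |s − 5| < δ forces both bounds, so |(3s + 12)/(s + 2) − (27/7)| < ε.

δ = min(7/2, (49/12)ε)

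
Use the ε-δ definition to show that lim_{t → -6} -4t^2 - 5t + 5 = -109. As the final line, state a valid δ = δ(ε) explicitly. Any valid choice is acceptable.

Suppose ε > 0. We want δ > 0 such that 0 < |t + 6| < δ implies |(-4t^2 - 5t + 5) + 109| < ε.
(-4t^2 - 5t + 5) + 109 = -4t^2 - 5t + 114 = (t + 6)(-4t + 19).
So |(-4t^2 - 5t + 5) + 109| = |t + 6|·|-4t + 19|.
Assume first that |t + 6| < 1, so |t| < 7. Then |-4t + 19| ≤ 4·7 + 19 = 47.
Hence |(-4t^2 - 5t + 5) + 109| ≤ 47|t + 6| < ε provided |t + 6| < ε/47.
Choosing δ = min(1, ε/47) ensures both conditions, hence |(-4t^2 - 5t + 5) + 109| < ε.

δ = min(1, ε/47)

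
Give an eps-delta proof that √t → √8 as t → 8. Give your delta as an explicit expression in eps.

Let eps > 0 be given. We want delta > 0 such that 0 < |t − 8| < delta implies |√t − √8| < eps.
Rationalise: √t − √8 = (t − 8)/(√t + √8), so |√t − √8| = |t − 8|/(√t + √8).
Restrict delta ≤ 8 so that |t − 8| < 8 forces t > 0, and then √t + √8 > √8.
Hence |√t − √8| < |t − 8|/√8, which is < eps once |t − 8| < √8·eps.
Take delta = min(8, √8·eps). If 0 < |t − 8| < delta then t > 0 and |√t − √8| < |t − 8|/√8 < eps.

delta = min(8, √8·eps)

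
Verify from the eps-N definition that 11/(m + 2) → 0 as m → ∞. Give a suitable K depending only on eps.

K = 11/eps

Let eps > 0 be given. For m ≥ 1, |11/(m + 2) − 0| = 11/(m + 2) ≤ 11/m.
We need 11/m < eps, i.e. m > 11/eps.
Take K = 11/eps. If m > K then |11/(m + 2)| ≤ 11/m < eps.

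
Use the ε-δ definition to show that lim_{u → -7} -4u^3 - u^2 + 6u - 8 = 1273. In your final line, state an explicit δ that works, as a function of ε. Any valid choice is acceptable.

Suppose ε > 0. We want δ > 0 such that 0 < |u + 7| < δ implies |(-4u^3 - u^2 + 6u - 8) − 1273| < ε.
(-4u^3 - u^2 + 6u - 8) − 1273 = -4u^3 - u^2 + 6u - 1281 = (u + 7)(-4u^2 + 27u - 183).
So |(-4u^3 - u^2 + 6u - 8) − 1273| = |u + 7|·|-4u^2 + 27u - 183|.
Assume first that |u + 7| < 1, so |u| < 8. Then |-4u^2 + 27u - 183| ≤ 4·8^2 + 27·8 + 183 = 655.
Hence |(-4u^3 - u^2 + 6u - 8) − 1273| ≤ 655|u + 7| < ε provided |u + 7| < ε/655.
Take δ = min(1, ε/655). Then 0 < |u + 7| < δ gives both |u + 7| < 1 and |u + 7| < ε/655, so |(-4u^3 - u^2 + 6u - 8) − 1273| < ε.

δ = min(1, ε/655)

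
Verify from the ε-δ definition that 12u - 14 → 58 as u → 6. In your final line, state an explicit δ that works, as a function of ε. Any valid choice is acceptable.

Let ε > 0. We need δ > 0 so that 0 < |u − 6| < δ implies |(12u - 14) − 58| < ε.
|(12u - 14) − 58| = |12u - 72| = 12|u − 6|.
Thus it suffices that |u − 6| < ε/12.
Choosing δ = ε/12 gives |(12u - 14) − 58| = 12|u − 6| < ε whenever |u − 6| < δ.

δ = ε/12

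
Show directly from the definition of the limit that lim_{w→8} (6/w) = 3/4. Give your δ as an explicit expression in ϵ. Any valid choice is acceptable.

Suppose ϵ > 0. We seek δ > 0 such that 0 < |w − 8| < δ implies |6/w − (3/4)| < ϵ.
|6/w − (3/4)| = 6·|8 − w|/(8·|w|) = 6|w − 8|/(8|w|).
Require δ ≤ 4 so that |w| > 8 − 4 = 4, hence 8|w| > 32.
Then |6/w − (3/4)| < 6|w − 8|/32, which is < ϵ when |w − 8| < (16/3)ϵ.
Take δ = min(4, (16/3)ϵ). Then 0 < |w − 8| < δ gives both |w − 8| < 4 and |w − 8| < (16/3)ϵ, so |6/w − (3/4)| < ϵ.

δ = min(4, (16/3)ϵ)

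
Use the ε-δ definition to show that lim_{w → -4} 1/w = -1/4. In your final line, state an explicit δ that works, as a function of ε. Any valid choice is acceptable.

Let ε > 0 be given. We seek δ > 0 such that 0 < |w + 4| < δ implies |1/w + 1/4| < ε.
|1/w + 1/4| = |-4 − w|/(4·|w|) = |w + 4|/(4|w|).
Require δ ≤ 2 so that |w| > 4 − 2 = 2, hence 4|w| > 8.
Then |1/w + 1/4| < |w + 4|/8, which is < ε when |w + 4| < 8ε.
Take δ = min(2, 8ε). Then 0 < |w + 4| < δ gives both |w + 4| < 2 and |w + 4| < 8ε, so |1/w + 1/4| < ε.

δ = min(2, 8ε)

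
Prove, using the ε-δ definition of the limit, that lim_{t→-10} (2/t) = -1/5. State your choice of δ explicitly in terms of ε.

Suppose ε > 0. We seek δ > 0 such that 0 < |t + 10| < δ implies |2/t + 1/5| < ε.
|2/t + 1/5| = 2·|-10 − t|/(10·|t|) = 2|t + 10|/(10|t|).
Restrict δ ≤ 5. Then |t + 10| < 5 gives |t| > 5, so 10|t| > 50.
Then |2/t + 1/5| < 2|t + 10|/50, which is < ε when |t + 10| < 25ε.
Take δ = min(5, 25ε). Then 0 < |t + 10| < δ gives both |t + 10| < 5 and |t + 10| < 25ε, so |2/t + 1/5| < ε.

δ = min(5, 25ε)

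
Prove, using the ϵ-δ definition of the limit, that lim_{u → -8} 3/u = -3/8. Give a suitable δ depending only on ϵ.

Let ϵ > 0 be given. We seek δ > 0 such that 0 < |u + 8| < δ implies |3/u + 3/8| < ϵ.
|3/u + 3/8| = 3·|-8 − u|/(8·|u|) = 3|u + 8|/(8|u|).
Restrict δ ≤ 4. Then |u + 8| < 4 gives |u| > 4, so 8|u| > 32.
Then |3/u + 3/8| < 3|u + 8|/32, which is < ϵ when |u + 8| < (32/3)ϵ.
Take δ = min(4, (32/3)ϵ). Then 0 < |u + 8| < δ gives both |u + 8| < 4 and |u + 8| < (32/3)ϵ, so |3/u + 3/8| < ϵ.

δ = min(4, (32/3)ϵ)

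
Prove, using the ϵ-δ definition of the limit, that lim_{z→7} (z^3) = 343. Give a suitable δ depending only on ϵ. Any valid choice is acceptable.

Suppose ϵ > 0. We seek δ > 0 with 0 < |z − 7| < δ ⇒ |z^3 − 343| < ϵ.
Factor: z^3 − 343 = (z − 7)(z^2 + 7z + 49), so |z^3 − 343| = |z − 7|·|z^2 + 7z + 49|.
Impose δ ≤ 1 so that |z| < 8; then |z^2 + 7z + 49| ≤ 169.
Hence |z^3 − 343| ≤ 169|z − 7|, which is < ϵ once |z − 7| < ϵ/169.
Take δ = min(1, ϵ/169). If 0 < |z − 7| < δ then both bounds hold and |z^3 − 343| ≤ 169|z − 7| < 169·(ϵ/169) = ϵ.

δ = min(1, ϵ/169)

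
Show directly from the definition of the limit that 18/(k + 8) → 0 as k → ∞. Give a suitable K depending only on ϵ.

Suppose ϵ > 0. For k ≥ 1, |18/(k + 8) − 0| = 18/(k + 8) ≤ 18/k.
We need 18/k < ϵ, i.e. k > 18/ϵ.
Take K = 18/ϵ. If k > K then |18/(k + 8)| ≤ 18/k < ϵ.

K = 18/ϵ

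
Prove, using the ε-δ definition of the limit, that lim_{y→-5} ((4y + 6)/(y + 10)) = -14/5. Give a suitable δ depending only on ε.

Let ε > 0 be given. We want δ > 0 with 0 < |y + 5| < δ ⇒ |(4y + 6)/(y + 10) + 14/5| < ε.
Combining over a common denominator, (4y + 6)/(y + 10) + 14/5 = [(4y + 6)·5 − (-14)·(y + 10)] / [5·(y + 10)] = 34(y + 5) / (5(y + 10)).
So |(4y + 6)/(y + 10) + 14/5| = 34|y + 5| / (5·|y + 10|).
Restrict δ ≤ 5/2. Then |y + 5| < 5/2 gives |y + 10| = |(y + 5) + 5| ≥ 5 − 5/2 = 5/2.
Hence |(4y + 6)/(y + 10) + 14/5| < 34|y + 5|/(5·(5/2)) = (68/25)|y + 5|, which is < ε once |y + 5| < (25/68)ε.
Take δ = min(5/2, (25/68)ε). Then 0 < |y + 5| < δ forces both bounds, so |(4y + 6)/(y + 10) + 14/5| < ε.

δ = min(5/2, (25/68)ε)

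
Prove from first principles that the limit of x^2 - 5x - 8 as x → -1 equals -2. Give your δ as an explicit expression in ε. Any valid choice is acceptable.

δ = min(1, ε/8)

Let ε > 0 be given. We want δ > 0 such that 0 < |x + 1| < δ implies |(x^2 - 5x - 8) + 2| < ε.
(x^2 - 5x - 8) + 2 = x^2 - 5x - 6 = (x + 1)(x - 6).
So |(x^2 - 5x - 8) + 2| = |x + 1|·|x - 6|.
Require δ ≤ 1. Then |x + 1| < 1 gives |x| < 2, and by the triangle inequality |x - 6| ≤ 2 + 6 = 8.
Hence |(x^2 - 5x - 8) + 2| ≤ 8|x + 1| < ε provided |x + 1| < ε/8.
Take δ = min(1, ε/8). Then 0 < |x + 1| < δ gives both |x + 1| < 1 and |x + 1| < ε/8, so |(x^2 - 5x - 8) + 2| < ε.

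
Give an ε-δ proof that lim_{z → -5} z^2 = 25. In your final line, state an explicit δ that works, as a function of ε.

Suppose ε > 0. We seek δ > 0 with 0 < |z + 5| < δ ⇒ |z^2 − 25| < ε.
Factor: z^2 − 25 = (z + 5)(z - 5), so |z^2 − 25| = |z + 5|·|z - 5|.
Restrict δ ≤ 2. Then |z + 5| < 2 gives |z| < 7, so by the triangle inequality |z - 5| ≤ 7 + 5 = 12.
Hence |z^2 − 25| ≤ 12|z + 5|, which is < ε once |z + 5| < ε/12.
Take δ = min(2, ε/12). If 0 < |z + 5| < δ then both bounds hold and |z^2 − 25| ≤ 12|z + 5| < 12·(ε/12) = ε.

δ = min(2, ε/12)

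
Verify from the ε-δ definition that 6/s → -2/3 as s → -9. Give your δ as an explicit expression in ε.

Suppose ε > 0. We seek δ > 0 such that 0 < |s + 9| < δ implies |6/s + 2/3| < ε.
|6/s + 2/3| = 6·|-9 − s|/(9·|s|) = 6|s + 9|/(9|s|).
Require δ ≤ 9/2 so that |s| > 9 − 9/2 = 9/2, hence 9|s| > 81/2.
Then |6/s + 2/3| < 6|s + 9|/(81/2), which is < ε when |s + 9| < (27/4)ε.
Take δ = min(9/2, (27/4)ε). Then 0 < |s + 9| < δ gives both |s + 9| < 9/2 and |s + 9| < (27/4)ε, so |6/s + 2/3| < ε.

δ = min(9/2, (27/4)ε)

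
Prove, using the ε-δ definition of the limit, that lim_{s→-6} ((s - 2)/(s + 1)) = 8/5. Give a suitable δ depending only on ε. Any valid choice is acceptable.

δ = min(5/2, (25/6)ε)

Suppose ε > 0. We want δ > 0 with 0 < |s + 6| < δ ⇒ |(s - 2)/(s + 1) − (8/5)| < ε.
Combining over a common denominator, (s - 2)/(s + 1) − (8/5) = [(s - 2)·(-5) − (-8)·(s + 1)] / [(-5)·(s + 1)] = 3(s + 6) / ((-5)(s + 1)).
So |(s - 2)/(s + 1) − (8/5)| = 3|s + 6| / (5·|s + 1|).
Restrict δ ≤ 5/2. Then |s + 6| < 5/2 gives |s + 1| = |(s + 6) + (-5)| ≥ 5 − 5/2 = 5/2.
Hence |(s - 2)/(s + 1) − (8/5)| < 3|s + 6|/(5·(5/2)) = (6/25)|s + 6|, which is < ε once |s + 6| < (25/6)ε.
Take δ = min(5/2, (25/6)ε). Then 0 < |s + 6| < δ forces both bounds, so |(s - 2)/(s + 1) − (8/5)| < ε.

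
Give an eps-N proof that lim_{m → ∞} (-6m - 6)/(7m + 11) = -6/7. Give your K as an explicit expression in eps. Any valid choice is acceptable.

K = (24/49)/eps

Suppose eps > 0. For m ≥ 1, |(-6m - 6)/(7m + 11) + 6/7| = |24|/(7(7m + 11)) = 24/(7(7m + 11)).
Since 7m + 11 ≥ 7m for m ≥ 1, this is ≤ 24/(7·7m) = (24/49)/m.
So |(-6m - 6)/(7m + 11) + 6/7| < eps whenever m > (24/49)/eps.
Take K = (24/49)/eps. If m > K then |(-6m - 6)/(7m + 11) + 6/7| ≤ (24/49)/m < eps.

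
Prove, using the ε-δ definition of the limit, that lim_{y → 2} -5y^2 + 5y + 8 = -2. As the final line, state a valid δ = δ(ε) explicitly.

δ = min(1, ε/20)

Let ε > 0 be given. We want δ > 0 such that 0 < |y − 2| < δ implies |(-5y^2 + 5y + 8) + 2| < ε.
(-5y^2 + 5y + 8) + 2 = -5y^2 + 5y + 10 = (y − 2)(-5y - 5).
So |(-5y^2 + 5y + 8) + 2| = |y − 2|·|-5y - 5|.
Assume first that |y − 2| < 1, so |y| < 3. Then |-5y - 5| ≤ 5·3 + 5 = 20.
Hence |(-5y^2 + 5y + 8) + 2| ≤ 20|y − 2| < ε provided |y − 2| < ε/20.
Take δ = min(1, ε/20). Then 0 < |y − 2| < δ gives both |y − 2| < 1 and |y − 2| < ε/20, so |(-5y^2 + 5y + 8) + 2| < ε.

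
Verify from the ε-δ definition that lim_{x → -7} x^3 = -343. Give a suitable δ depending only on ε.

Let ε > 0 be given. We seek δ > 0 with 0 < |x + 7| < δ ⇒ |x^3 + 343| < ε.
Factor: x^3 + 343 = (x + 7)(x^2 - 7x + 49), so |x^3 + 343| = |x + 7|·|x^2 - 7x + 49|.
Restrict δ ≤ 2. Then |x + 7| < 2 gives |x| < 9, so by the triangle inequality |x^2 - 7x + 49| ≤ 9^2 + 7·9 + 49 = 193.
Hence |x^3 + 343| ≤ 193|x + 7|, which is < ε once |x + 7| < ε/193.
Take δ = min(2, ε/193). If 0 < |x + 7| < δ then both bounds hold and |x^3 + 343| ≤ 193|x + 7| < 193·(ε/193) = ε.

δ = min(2, ε/193)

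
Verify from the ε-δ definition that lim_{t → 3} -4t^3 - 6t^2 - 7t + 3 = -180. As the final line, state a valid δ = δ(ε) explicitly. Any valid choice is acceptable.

Let ε > 0 be given. We want δ > 0 such that 0 < |t − 3| < δ implies |(-4t^3 - 6t^2 - 7t + 3) + 180| < ε.
(-4t^3 - 6t^2 - 7t + 3) + 180 = -4t^3 - 6t^2 - 7t + 183 = (t − 3)(-4t^2 - 18t - 61).
So |(-4t^3 - 6t^2 - 7t + 3) + 180| = |t − 3|·|-4t^2 - 18t - 61|.
Assume first that |t − 3| < 2, so |t| < 5. Then |-4t^2 - 18t - 61| ≤ 4·5^2 + 18·5 + 61 = 251.
Hence |(-4t^3 - 6t^2 - 7t + 3) + 180| ≤ 251|t − 3| < ε provided |t − 3| < ε/251.
Take δ = min(2, ε/251). Then 0 < |t − 3| < δ gives both |t − 3| < 2 and |t − 3| < ε/251, so |(-4t^3 - 6t^2 - 7t + 3) + 180| < ε.

δ = min(2, ε/251)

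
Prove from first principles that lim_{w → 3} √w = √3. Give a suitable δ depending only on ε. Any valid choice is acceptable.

δ = min(3, √3·ε)

Let ε > 0. We want δ > 0 such that 0 < |w − 3| < δ implies |√w − √3| < ε.
Rationalise: √w − √3 = (w − 3)/(√w + √3), so |√w − √3| = |w − 3|/(√w + √3).
Restrict δ ≤ 3 so that |w − 3| < 3 forces w > 0, and then √w + √3 > √3.
Hence |√w − √3| < |w − 3|/√3, which is < ε once |w − 3| < √3·ε.
Take δ = min(3, √3·ε). If 0 < |w − 3| < δ then w > 0 and |√w − √3| < |w − 3|/√3 < ε.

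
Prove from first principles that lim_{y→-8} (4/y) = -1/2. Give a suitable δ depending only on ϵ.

Let ϵ > 0 be given. We seek δ > 0 such that 0 < |y + 8| < δ implies |4/y + 1/2| < ϵ.
|4/y + 1/2| = 4·|-8 − y|/(8·|y|) = 4|y + 8|/(8|y|).
Require δ ≤ 4 so that |y| > 8 − 4 = 4, hence 8|y| > 32.
Then |4/y + 1/2| < 4|y + 8|/32, which is < ϵ when |y + 8| < 8ϵ.
Take δ = min(4, 8ϵ). Then 0 < |y + 8| < δ gives both |y + 8| < 4 and |y + 8| < 8ϵ, so |4/y + 1/2| < ϵ.

δ = min(4, 8ϵ)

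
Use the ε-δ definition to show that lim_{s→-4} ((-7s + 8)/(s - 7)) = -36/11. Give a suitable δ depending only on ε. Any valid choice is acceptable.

δ = min(11/2, (121/82)ε)

Let ε > 0. We want δ > 0 with 0 < |s + 4| < δ ⇒ |(-7s + 8)/(s - 7) + 36/11| < ε.
Combining over a common denominator, (-7s + 8)/(s - 7) + 36/11 = [(-7s + 8)·(-11) − 36·(s - 7)] / [(-11)·(s - 7)] = 41(s + 4) / ((-11)(s - 7)).
So |(-7s + 8)/(s - 7) + 36/11| = 41|s + 4| / (11·|s − 7|).
Restrict δ ≤ 11/2. Then |s + 4| < 11/2 gives |s − 7| = |(s + 4) + (-11)| ≥ 11 − 11/2 = 11/2.
Hence |(-7s + 8)/(s - 7) + 36/11| < 41|s + 4|/(11·(11/2)) = (82/121)|s + 4|, which is < ε once |s + 4| < (121/82)ε.
Take δ = min(11/2, (121/82)ε). Then 0 < |s + 4| < δ forces both bounds, so |(-7s + 8)/(s - 7) + 36/11| < ε.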